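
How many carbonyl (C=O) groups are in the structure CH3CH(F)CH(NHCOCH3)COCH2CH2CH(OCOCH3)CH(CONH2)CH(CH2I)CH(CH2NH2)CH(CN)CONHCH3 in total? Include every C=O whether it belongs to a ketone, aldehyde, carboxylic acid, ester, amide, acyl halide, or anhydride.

CH(NHCOCH3): amide, 1 C=O (running total 1).
CO: ketone, 1 C=O (running total 2).
CH(OCOCH3): ester, 1 C=O (running total 3).
CH(CONH2): amide, 1 C=O (running total 4).
CONHCH3: amide, 1 C=O (running total 5).

5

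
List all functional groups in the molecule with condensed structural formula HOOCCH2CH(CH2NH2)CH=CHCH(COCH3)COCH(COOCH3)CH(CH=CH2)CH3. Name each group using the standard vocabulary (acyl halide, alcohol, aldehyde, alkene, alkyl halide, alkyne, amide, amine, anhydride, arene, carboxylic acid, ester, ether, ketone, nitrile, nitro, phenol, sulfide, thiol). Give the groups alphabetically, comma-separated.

Reading the structure from left to right:
  HOOC: –COOH: carbonyl C bonded to –OH and C → carboxylic acid (the –OH is not a separate alcohol).
  CH(CH2NH2): pendant –CH2NH2: N on sp³ C, no adjacent C=O → amine.
  CH=CH: C=C double bond → alkene.
  CH(COCH3): pendant –COCH3: carbonyl C bonded to two carbons → ketone.
  CO: –C(=O)– with carbon on both sides → ketone.
  CH(COOCH3): pendant –COOCH3: carbonyl C bonded to C and –OCH3 → ester.
  CH(CH=CH2): pendant –CH=CH2: C=C double bond → alkene.

alkene, amine, carboxylic acid, ester, ketone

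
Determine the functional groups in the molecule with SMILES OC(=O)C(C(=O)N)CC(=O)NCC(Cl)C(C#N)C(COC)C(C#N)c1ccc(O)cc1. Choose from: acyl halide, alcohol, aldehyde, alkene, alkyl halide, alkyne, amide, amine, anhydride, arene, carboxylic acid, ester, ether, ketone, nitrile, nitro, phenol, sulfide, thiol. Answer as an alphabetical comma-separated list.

Taking each segment in turn:
  HOOC: –COOH: carbonyl C bonded to –OH and C → carboxylic acid (the –OH is not a separate alcohol).
  CH(CONH2): pendant –CONH2: carbonyl C bonded to C and N → amide.
  CH2CONHCH2: –C(=O)–N– linkage → amide (the N is not an amine).
  CH(Cl): halogen on an sp³ carbon → alkyl halide.
  CH(CN): pendant –C≡N: nitrile.
  CH(CH2OCH3): pendant –CH2OCH3: C–O–C linkage → ether.
  CH(CN): pendant –C≡N: nitrile.
  C6H4OH: –OH attached directly to an aromatic ring → phenol (not alcohol); the ring itself is an arene.

alkyl halide, amide, arene, carboxylic acid, ether, nitrile, phenol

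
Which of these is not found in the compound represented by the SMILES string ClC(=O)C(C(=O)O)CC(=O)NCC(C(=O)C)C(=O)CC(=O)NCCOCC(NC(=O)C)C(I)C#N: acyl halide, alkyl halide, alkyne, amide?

amide: present (CH2CONHCH2 — –C(=O)–N– linkage → amide (the N is not an amine)).
alkyl halide: present (CH(I) — halogen on an sp³ carbon → alkyl halide).
acyl halide: present (ClCO — –C(=O)Cl: carbonyl C bonded to C and to a halogen → acyl halide (not alkyl halide)).
alkyne: absent. In CN, the triple bond is C≡N, not C≡C, so it is a nitrile.

alkyne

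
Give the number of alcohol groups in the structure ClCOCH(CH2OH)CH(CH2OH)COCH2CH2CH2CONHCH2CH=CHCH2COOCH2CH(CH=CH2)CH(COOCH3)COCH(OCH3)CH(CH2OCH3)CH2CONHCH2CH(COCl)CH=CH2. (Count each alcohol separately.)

–C(=O)Cl: carbonyl C bonded to C and to a halogen → acyl halide (not alkyl halide).
pendant –CH2OH on an sp³ backbone C → alcohol.
pendant –CH2OH on an sp³ backbone C → alcohol.
–C(=O)– with carbon on both sides → ketone.
–C(=O)–N– linkage → amide (the N is not an amine).
C=C double bond → alkene.
–C(=O)–O–C with C on the carbonyl side → ester.
pendant –CH=CH2: C=C double bond → alkene.
pendant –COOCH3: carbonyl C bonded to C and –OCH3 → ester.
–C(=O)– with carbon on both sides → ketone.
pendant –OCH3: C–O–C with sp³ C, no adjacent C=O → ether.
pendant –CH2OCH3: C–O–C linkage → ether.
–C(=O)–N– linkage → amide (the N is not an amine).
pendant –C(=O)X: carbonyl C bonded to C and halogen → acyl halide.
C=C double bond → alkene.
Alcohol appears at: CH(CH2OH), CH(CH2OH) → 2.

2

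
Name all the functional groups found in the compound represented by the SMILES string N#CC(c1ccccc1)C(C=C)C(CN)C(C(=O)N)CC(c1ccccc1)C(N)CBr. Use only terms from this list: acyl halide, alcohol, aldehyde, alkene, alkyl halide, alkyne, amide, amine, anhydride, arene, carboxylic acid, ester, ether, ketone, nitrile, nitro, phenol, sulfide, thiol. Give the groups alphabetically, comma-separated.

N≡C–: carbon triple-bonded to nitrogen → nitrile.
pendant –C6H5: benzene ring → arene.
pendant –CH=CH2: C=C double bond → alkene.
pendant –CH2NH2: N on sp³ C, no adjacent C=O → amine.
pendant –CONH2: carbonyl C bonded to C and N → amide.
pendant –C6H5: benzene ring → arene.
–NH2 on an sp³ carbon with no adjacent C=O → amine.
halogen on an sp³ carbon → alkyl halide.

alkene, alkyl halide, amide, amine, arene, nitrile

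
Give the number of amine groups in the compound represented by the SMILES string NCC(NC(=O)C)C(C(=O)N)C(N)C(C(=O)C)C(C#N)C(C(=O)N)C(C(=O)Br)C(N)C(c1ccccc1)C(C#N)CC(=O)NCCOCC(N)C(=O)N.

Reading the structure from left to right:
  H2NCH2: –NH2 on an sp³ carbon with no adjacent C=O → amine.
  CH(NHCOCH3): pendant –NHC(=O)CH3: N bonded to a carbonyl → amide (not amine).
  CH(CONH2): pendant –CONH2: carbonyl C bonded to C and N → amide.
  CH(NH2): –NH2 on an sp³ carbon with no adjacent C=O → amine.
  CH(COCH3): pendant –COCH3: carbonyl C bonded to two carbons → ketone.
  CH(CN): pendant –C≡N: nitrile.
  CH(CONH2): pendant –CONH2: carbonyl C bonded to C and N → amide.
  CH(COBr): pendant –C(=O)X: carbonyl C bonded to C and halogen → acyl halide.
  CH(NH2): –NH2 on an sp³ carbon with no adjacent C=O → amine.
  CH(C6H5): pendant –C6H5: benzene ring → arene.
  CH(CN): pendant –C≡N: nitrile.
  CH2CONHCH2: –C(=O)–N– linkage → amide (the N is not an amine).
  CH2OCH2: C–O–C with sp³ carbons on both sides and no adjacent C=O → ether.
  CH(NH2): –NH2 on an sp³ carbon with no adjacent C=O → amine.
  CONH2: –C(=O)NH2: carbonyl C bonded to C and to N → amide (the N is not a separate amine).
Amine appears at: H2NCH2, CH(NH2), CH(NH2), CH(NH2) → 4.

4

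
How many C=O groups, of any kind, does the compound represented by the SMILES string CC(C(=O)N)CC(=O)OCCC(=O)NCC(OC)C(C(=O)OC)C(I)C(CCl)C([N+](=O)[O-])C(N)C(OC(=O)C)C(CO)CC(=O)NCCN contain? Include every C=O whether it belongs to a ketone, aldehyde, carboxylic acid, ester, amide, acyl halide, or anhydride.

6

CH(CONH2): amide, 1 C=O (running total 1).
CH2COOCH2: ester, 1 C=O (running total 2).
CH2CONHCH2: amide, 1 C=O (running total 3).
CH(COOCH3): ester, 1 C=O (running total 4).
CH(OCOCH3): ester, 1 C=O (running total 5).
CH2CONHCH2: amide, 1 C=O (running total 6).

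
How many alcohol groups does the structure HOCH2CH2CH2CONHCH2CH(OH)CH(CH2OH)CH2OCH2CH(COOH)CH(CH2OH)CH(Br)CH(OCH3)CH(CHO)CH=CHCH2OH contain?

Working along the chain:
  HOCH2: HO– on an sp³ carbon → alcohol.
  CH2CONHCH2: –C(=O)–N– linkage → amide (the N is not an amine).
  CH(OH): –OH on an sp³ carbon → alcohol (secondary).
  CH(CH2OH): pendant –CH2OH on an sp³ backbone C → alcohol.
  CH2OCH2: C–O–C with sp³ carbons on both sides and no adjacent C=O → ether.
  CH(COOH): pendant –COOH: carbonyl C bonded to C and –OH → carboxylic acid.
  CH(CH2OH): pendant –CH2OH on an sp³ backbone C → alcohol.
  CH(Br): halogen on an sp³ carbon → alkyl halide.
  CH(OCH3): pendant –OCH3: C–O–C with sp³ C, no adjacent C=O → ether.
  CH(CHO): pendant –CHO: carbonyl C bonded to C and H → aldehyde.
  CH=CH: C=C double bond → alkene.
  CH2OH: –OH on an sp³ carbon → alcohol.
Alcohol appears at: HOCH2, CH(OH), CH(CH2OH), CH(CH2OH), CH2OH → 5.

5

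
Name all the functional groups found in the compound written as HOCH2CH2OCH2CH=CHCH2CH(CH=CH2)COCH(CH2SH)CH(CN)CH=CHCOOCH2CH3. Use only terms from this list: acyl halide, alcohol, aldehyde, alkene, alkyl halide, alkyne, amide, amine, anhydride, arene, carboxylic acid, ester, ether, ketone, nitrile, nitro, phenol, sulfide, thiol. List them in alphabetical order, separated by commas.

alcohol, alkene, ester, ether, ketone, nitrile, thiol

Taking each segment in turn:
  HOCH2: HO– on an sp³ carbon → alcohol.
  CH2OCH2: C–O–C with sp³ carbons on both sides and no adjacent C=O → ether.
  CH=CH: C=C double bond → alkene.
  CH(CH=CH2): pendant –CH=CH2: C=C double bond → alkene.
  CO: –C(=O)– with carbon on both sides → ketone.
  CH(CH2SH): pendant –CH2SH → thiol.
  CH(CN): pendant –C≡N: nitrile.
  CH=CH: C=C double bond → alkene.
  COOCH2CH3: –C(=O)OCH2CH3: carbonyl C bonded to C and to –OEt → ester.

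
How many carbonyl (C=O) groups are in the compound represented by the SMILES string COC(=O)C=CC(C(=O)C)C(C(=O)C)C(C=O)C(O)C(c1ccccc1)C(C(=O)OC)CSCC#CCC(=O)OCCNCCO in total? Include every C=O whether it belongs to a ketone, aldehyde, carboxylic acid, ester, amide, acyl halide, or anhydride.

CH3OOC: ester, 1 C=O (running total 1).
CH(COCH3): ketone, 1 C=O (running total 2).
CH(COCH3): ketone, 1 C=O (running total 3).
CH(CHO): aldehyde, 1 C=O (running total 4).
CH(COOCH3): ester, 1 C=O (running total 5).
CH2COOCH2: ester, 1 C=O (running total 6).

6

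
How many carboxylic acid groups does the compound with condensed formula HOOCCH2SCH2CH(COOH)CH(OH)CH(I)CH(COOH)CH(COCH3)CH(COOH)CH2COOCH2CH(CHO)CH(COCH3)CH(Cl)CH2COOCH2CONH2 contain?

–COOH: carbonyl C bonded to –OH and C → carboxylic acid (the –OH is not a separate alcohol).
C–S–C linkage → sulfide (thioether).
pendant –COOH: carbonyl C bonded to C and –OH → carboxylic acid.
–OH on an sp³ carbon → alcohol (secondary).
halogen on an sp³ carbon → alkyl halide.
pendant –COOH: carbonyl C bonded to C and –OH → carboxylic acid.
pendant –COCH3: carbonyl C bonded to two carbons → ketone.
pendant –COOH: carbonyl C bonded to C and –OH → carboxylic acid.
–C(=O)–O–C with C on the carbonyl side → ester.
pendant –CHO: carbonyl C bonded to C and H → aldehyde.
pendant –COCH3: carbonyl C bonded to two carbons → ketone.
halogen on an sp³ carbon → alkyl halide.
–C(=O)–O–C with C on the carbonyl side → ester.
–C(=O)NH2: carbonyl C bonded to C and to N → amide (the N is not a separate amine).
Carboxylic acid appears at: HOOC, CH(COOH), CH(COOH), CH(COOH) → 4.

4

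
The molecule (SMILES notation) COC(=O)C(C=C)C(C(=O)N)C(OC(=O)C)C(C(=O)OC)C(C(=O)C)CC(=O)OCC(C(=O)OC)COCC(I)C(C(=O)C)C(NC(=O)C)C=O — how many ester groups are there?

5

Taking each segment in turn:
  CH3OOC: CH3O–C(=O)–: carbonyl C bonded to C and to –OCH3 → ester (not ketone + ether).
  CH(CH=CH2): pendant –CH=CH2: C=C double bond → alkene.
  CH(CONH2): pendant –CONH2: carbonyl C bonded to C and N → amide.
  CH(OCOCH3): pendant –OC(=O)CH3: an acyloxy group → ester.
  CH(COOCH3): pendant –COOCH3: carbonyl C bonded to C and –OCH3 → ester.
  CH(COCH3): pendant –COCH3: carbonyl C bonded to two carbons → ketone.
  CH2COOCH2: –C(=O)–O–C with C on the carbonyl side → ester.
  CH(COOCH3): pendant –COOCH3: carbonyl C bonded to C and –OCH3 → ester.
  CH2OCH2: C–O–C with sp³ carbons on both sides and no adjacent C=O → ether.
  CH(I): halogen on an sp³ carbon → alkyl halide.
  CH(COCH3): pendant –COCH3: carbonyl C bonded to two carbons → ketone.
  CH(NHCOCH3): pendant –NHC(=O)CH3: N bonded to a carbonyl → amide (not amine).
  CHO: terminal –CHO: carbonyl C bonded to H and C → aldehyde.
Ester appears at: CH3OOC, CH(OCOCH3), CH(COOCH3), CH2COOCH2, CH(COOCH3) → 5.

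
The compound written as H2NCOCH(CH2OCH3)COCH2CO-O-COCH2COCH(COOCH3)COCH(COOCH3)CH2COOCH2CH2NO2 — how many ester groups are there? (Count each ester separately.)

3

Taking each segment in turn:
  H2NCO: –C(=O)NH2: carbonyl C bonded to C and to N → amide (the N is not a separate amine).
  CH(CH2OCH3): pendant –CH2OCH3: C–O–C linkage → ether.
  CO: –C(=O)– with carbon on both sides → ketone.
  CH2CO-O-COCH2: two acyl groups sharing one oxygen, –C(=O)–O–C(=O)– → anhydride.
  CO: –C(=O)– with carbon on both sides → ketone.
  CH(COOCH3): pendant –COOCH3: carbonyl C bonded to C and –OCH3 → ester.
  CO: –C(=O)– with carbon on both sides → ketone.
  CH(COOCH3): pendant –COOCH3: carbonyl C bonded to C and –OCH3 → ester.
  CH2COOCH2: –C(=O)–O–C with C on the carbonyl side → ester.
  CH2NO2: –NO2 on carbon → nitro group.
Ester appears at: CH(COOCH3), CH(COOCH3), CH2COOCH2 → 3.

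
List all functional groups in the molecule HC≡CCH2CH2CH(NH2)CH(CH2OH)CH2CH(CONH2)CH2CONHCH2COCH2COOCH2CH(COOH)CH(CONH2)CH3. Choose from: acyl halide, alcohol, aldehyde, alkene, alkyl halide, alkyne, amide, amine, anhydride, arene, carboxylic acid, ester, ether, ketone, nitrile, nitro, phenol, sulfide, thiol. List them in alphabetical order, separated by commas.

alcohol, alkyne, amide, amine, carboxylic acid, ester, ketone

C≡C triple bond → alkyne.
–NH2 on an sp³ carbon with no adjacent C=O → amine.
pendant –CH2OH on an sp³ backbone C → alcohol.
pendant –CONH2: carbonyl C bonded to C and N → amide.
–C(=O)–N– linkage → amide (the N is not an amine).
–C(=O)– with carbon on both sides → ketone.
–C(=O)–O–C with C on the carbonyl side → ester.
pendant –COOH: carbonyl C bonded to C and –OH → carboxylic acid.
pendant –CONH2: carbonyl C bonded to C and N → amide.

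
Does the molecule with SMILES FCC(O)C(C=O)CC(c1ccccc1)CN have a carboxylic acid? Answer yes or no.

no

Reading the structure from left to right:
  FCH2: halogen on an sp³ carbon → alkyl halide.
  CH(OH): –OH on an sp³ carbon → alcohol (secondary).
  CH(CHO): pendant –CHO: carbonyl C bonded to C and H → aldehyde.
  CH(C6H5): pendant –C6H5: benzene ring → arene.
  CH2NH2: –NH2 on an sp³ carbon with no adjacent C=O → amine.
The groups actually present are: alcohol, aldehyde, alkyl halide, amine, arene.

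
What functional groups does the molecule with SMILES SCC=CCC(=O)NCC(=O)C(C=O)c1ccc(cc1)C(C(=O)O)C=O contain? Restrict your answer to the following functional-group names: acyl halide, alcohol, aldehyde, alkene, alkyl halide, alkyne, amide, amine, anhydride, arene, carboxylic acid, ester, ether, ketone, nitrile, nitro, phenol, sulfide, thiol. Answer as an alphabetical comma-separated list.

aldehyde, alkene, amide, arene, carboxylic acid, ketone, thiol

–SH on an sp³ carbon → thiol.
C=C double bond → alkene.
–C(=O)–N– linkage → amide (the N is not an amine).
–C(=O)– with carbon on both sides → ketone.
pendant –CHO: carbonyl C bonded to C and H → aldehyde.
para-disubstituted benzene ring → arene.
pendant –COOH: carbonyl C bonded to C and –OH → carboxylic acid.
terminal –CHO: carbonyl C bonded to H and C → aldehyde.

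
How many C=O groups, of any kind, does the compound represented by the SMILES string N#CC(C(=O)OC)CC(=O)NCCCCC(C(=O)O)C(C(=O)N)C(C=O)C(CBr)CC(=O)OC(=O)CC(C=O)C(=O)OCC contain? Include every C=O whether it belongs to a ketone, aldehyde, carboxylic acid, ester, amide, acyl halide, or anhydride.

CH(COOCH3): ester, 1 C=O (running total 1).
CH2CONHCH2: amide, 1 C=O (running total 2).
CH(COOH): carboxylic acid, 1 C=O (running total 3).
CH(CONH2): amide, 1 C=O (running total 4).
CH(CHO): aldehyde, 1 C=O (running total 5).
CH2CO-O-COCH2: anhydride, 2 C=O (running total 7).
CH(CHO): aldehyde, 1 C=O (running total 8).
COOCH2CH3: ester, 1 C=O (running total 9).

9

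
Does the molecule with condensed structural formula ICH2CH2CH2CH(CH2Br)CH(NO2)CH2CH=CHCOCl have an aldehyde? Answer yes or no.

Working along the chain:
  ICH2: halogen on an sp³ carbon → alkyl halide.
  CH(CH2Br): pendant –CH2X: halogen on sp³ carbon → alkyl halide.
  CH(NO2): –NO2 on an sp³ carbon → nitro (the N=O is not a carbonyl).
  CH=CH: C=C double bond → alkene.
  COCl: –C(=O)Cl: carbonyl C bonded to C and to a halogen → acyl halide (not alkyl halide).
The groups actually present are: acyl halide, alkene, alkyl halide, nitro.

no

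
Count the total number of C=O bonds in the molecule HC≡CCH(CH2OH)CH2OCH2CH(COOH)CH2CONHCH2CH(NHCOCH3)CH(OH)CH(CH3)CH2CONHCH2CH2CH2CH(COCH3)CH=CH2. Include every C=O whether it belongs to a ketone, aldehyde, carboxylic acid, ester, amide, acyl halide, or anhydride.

5

CH(COOH): carboxylic acid, 1 C=O (running total 1).
CH2CONHCH2: amide, 1 C=O (running total 2).
CH(NHCOCH3): amide, 1 C=O (running total 3).
CH2CONHCH2: amide, 1 C=O (running total 4).
CH(COCH3): ketone, 1 C=O (running total 5).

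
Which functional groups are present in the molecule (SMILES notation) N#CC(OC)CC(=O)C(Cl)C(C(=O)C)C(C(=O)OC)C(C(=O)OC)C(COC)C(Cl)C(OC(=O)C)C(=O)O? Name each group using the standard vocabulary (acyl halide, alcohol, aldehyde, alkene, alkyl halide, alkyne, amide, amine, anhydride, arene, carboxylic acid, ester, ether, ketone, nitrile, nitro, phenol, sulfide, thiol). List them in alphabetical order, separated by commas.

alkyl halide, carboxylic acid, ester, ether, ketone, nitrile

N≡C–: carbon triple-bonded to nitrogen → nitrile.
pendant –OCH3: C–O–C with sp³ C, no adjacent C=O → ether.
–C(=O)– with carbon on both sides → ketone.
halogen on an sp³ carbon → alkyl halide.
pendant –COCH3: carbonyl C bonded to two carbons → ketone.
pendant –COOCH3: carbonyl C bonded to C and –OCH3 → ester.
pendant –COOCH3: carbonyl C bonded to C and –OCH3 → ester.
pendant –CH2OCH3: C–O–C linkage → ether.
halogen on an sp³ carbon → alkyl halide.
pendant –OC(=O)CH3: an acyloxy group → ester.
–COOH: carbonyl C bonded to –OH and C → carboxylic acid (the –OH is not a separate alcohol).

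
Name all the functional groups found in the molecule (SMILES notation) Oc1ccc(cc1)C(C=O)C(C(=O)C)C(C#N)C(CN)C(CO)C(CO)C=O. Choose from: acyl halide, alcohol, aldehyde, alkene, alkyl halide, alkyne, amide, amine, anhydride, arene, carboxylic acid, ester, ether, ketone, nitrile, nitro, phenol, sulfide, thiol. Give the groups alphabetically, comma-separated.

–OH attached directly to an aromatic ring → phenol (not alcohol); the ring itself is an arene.
pendant –CHO: carbonyl C bonded to C and H → aldehyde.
pendant –COCH3: carbonyl C bonded to two carbons → ketone.
pendant –C≡N: nitrile.
pendant –CH2NH2: N on sp³ C, no adjacent C=O → amine.
pendant –CH2OH on an sp³ backbone C → alcohol.
pendant –CH2OH on an sp³ backbone C → alcohol.
terminal –CHO: carbonyl C bonded to H and C → aldehyde.

alcohol, aldehyde, amine, arene, ketone, nitrile, phenol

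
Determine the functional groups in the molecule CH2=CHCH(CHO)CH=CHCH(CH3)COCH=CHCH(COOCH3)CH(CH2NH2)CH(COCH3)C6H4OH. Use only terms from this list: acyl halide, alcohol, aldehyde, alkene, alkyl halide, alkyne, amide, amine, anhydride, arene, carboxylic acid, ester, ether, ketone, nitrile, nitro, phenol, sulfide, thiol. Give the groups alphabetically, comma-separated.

aldehyde, alkene, amine, arene, ester, ketone, phenol

Working along the chain:
  CH2=CH: C=C double bond → alkene.
  CH(CHO): pendant –CHO: carbonyl C bonded to C and H → aldehyde.
  CH=CH: C=C double bond → alkene.
  CO: –C(=O)– with carbon on both sides → ketone.
  CH=CH: C=C double bond → alkene.
  CH(COOCH3): pendant –COOCH3: carbonyl C bonded to C and –OCH3 → ester.
  CH(CH2NH2): pendant –CH2NH2: N on sp³ C, no adjacent C=O → amine.
  CH(COCH3): pendant –COCH3: carbonyl C bonded to two carbons → ketone.
  C6H4OH: –OH attached directly to an aromatic ring → phenol (not alcohol); the ring itself is an arene.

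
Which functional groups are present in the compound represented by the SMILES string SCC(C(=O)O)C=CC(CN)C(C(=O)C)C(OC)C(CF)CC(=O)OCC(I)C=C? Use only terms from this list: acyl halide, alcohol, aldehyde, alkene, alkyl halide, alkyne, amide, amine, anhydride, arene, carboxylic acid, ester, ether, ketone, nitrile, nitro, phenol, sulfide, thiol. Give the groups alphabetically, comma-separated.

Working along the chain:
  HSCH2: –SH on an sp³ carbon → thiol.
  CH(COOH): pendant –COOH: carbonyl C bonded to C and –OH → carboxylic acid.
  CH=CH: C=C double bond → alkene.
  CH(CH2NH2): pendant –CH2NH2: N on sp³ C, no adjacent C=O → amine.
  CH(COCH3): pendant –COCH3: carbonyl C bonded to two carbons → ketone.
  CH(OCH3): pendant –OCH3: C–O–C with sp³ C, no adjacent C=O → ether.
  CH(CH2F): pendant –CH2X: halogen on sp³ carbon → alkyl halide.
  CH2COOCH2: –C(=O)–O–C with C on the carbonyl side → ester.
  CH(I): halogen on an sp³ carbon → alkyl halide.
  CH=CH2: C=C double bond → alkene.

alkene, alkyl halide, amine, carboxylic acid, ester, ether, ketone, thiol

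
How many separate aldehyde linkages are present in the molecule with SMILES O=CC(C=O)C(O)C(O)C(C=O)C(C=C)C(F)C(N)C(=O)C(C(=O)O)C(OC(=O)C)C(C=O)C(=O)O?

terminal –CHO: carbonyl C bonded to H and C → aldehyde.
pendant –CHO: carbonyl C bonded to C and H → aldehyde.
–OH on an sp³ carbon → alcohol (secondary).
–OH on an sp³ carbon → alcohol (secondary).
pendant –CHO: carbonyl C bonded to C and H → aldehyde.
pendant –CH=CH2: C=C double bond → alkene.
halogen on an sp³ carbon → alkyl halide.
–NH2 on an sp³ carbon with no adjacent C=O → amine.
–C(=O)– with carbon on both sides → ketone.
pendant –COOH: carbonyl C bonded to C and –OH → carboxylic acid.
pendant –OC(=O)CH3: an acyloxy group → ester.
pendant –CHO: carbonyl C bonded to C and H → aldehyde.
–COOH: carbonyl C bonded to –OH and C → carboxylic acid (the –OH is not a separate alcohol).
Aldehyde appears at: OHC, CH(CHO), CH(CHO), CH(CHO) → 4.

4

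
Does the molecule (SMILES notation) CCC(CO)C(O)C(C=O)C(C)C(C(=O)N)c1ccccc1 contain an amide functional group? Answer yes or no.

pendant –CH2OH on an sp³ backbone C → alcohol.
–OH on an sp³ carbon → alcohol (secondary).
pendant –CHO: carbonyl C bonded to C and H → aldehyde.
pendant –CONH2: carbonyl C bonded to C and N → amide.
–C6H5 phenyl ring → arene.
The CH(CONH2) segment supplies the amide: pendant –CONH2: carbonyl C bonded to C and N → amide.

yes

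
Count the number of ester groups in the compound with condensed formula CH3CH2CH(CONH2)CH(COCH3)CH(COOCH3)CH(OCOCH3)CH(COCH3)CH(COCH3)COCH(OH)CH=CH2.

2

pendant –CONH2: carbonyl C bonded to C and N → amide.
pendant –COCH3: carbonyl C bonded to two carbons → ketone.
pendant –COOCH3: carbonyl C bonded to C and –OCH3 → ester.
pendant –OC(=O)CH3: an acyloxy group → ester.
pendant –COCH3: carbonyl C bonded to two carbons → ketone.
pendant –COCH3: carbonyl C bonded to two carbons → ketone.
–C(=O)– with carbon on both sides → ketone.
–OH on an sp³ carbon → alcohol (secondary).
C=C double bond → alkene.
Ester appears at: CH(COOCH3), CH(OCOCH3) → 2.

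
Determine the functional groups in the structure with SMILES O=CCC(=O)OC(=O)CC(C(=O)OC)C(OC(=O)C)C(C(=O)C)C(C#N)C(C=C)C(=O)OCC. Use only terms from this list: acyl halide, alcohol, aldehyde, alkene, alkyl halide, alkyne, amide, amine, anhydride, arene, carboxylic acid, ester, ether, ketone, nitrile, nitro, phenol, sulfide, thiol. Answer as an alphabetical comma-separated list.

aldehyde, alkene, anhydride, ester, ketone, nitrile

Taking each segment in turn:
  OHC: terminal –CHO: carbonyl C bonded to H and C → aldehyde.
  CH2CO-O-COCH2: two acyl groups sharing one oxygen, –C(=O)–O–C(=O)– → anhydride.
  CH(COOCH3): pendant –COOCH3: carbonyl C bonded to C and –OCH3 → ester.
  CH(OCOCH3): pendant –OC(=O)CH3: an acyloxy group → ester.
  CH(COCH3): pendant –COCH3: carbonyl C bonded to two carbons → ketone.
  CH(CN): pendant –C≡N: nitrile.
  CH(CH=CH2): pendant –CH=CH2: C=C double bond → alkene.
  COOCH2CH3: –C(=O)OCH2CH3: carbonyl C bonded to C and to –OEt → ester.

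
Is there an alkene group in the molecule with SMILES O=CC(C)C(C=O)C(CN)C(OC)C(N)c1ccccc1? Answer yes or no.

Working along the chain:
  OHC: terminal –CHO: carbonyl C bonded to H and C → aldehyde.
  CH(CHO): pendant –CHO: carbonyl C bonded to C and H → aldehyde.
  CH(CH2NH2): pendant –CH2NH2: N on sp³ C, no adjacent C=O → amine.
  CH(OCH3): pendant –OCH3: C–O–C with sp³ C, no adjacent C=O → ether.
  CH(NH2): –NH2 on an sp³ carbon with no adjacent C=O → amine.
  C6H5: –C6H5 phenyl ring → arene.
In C6H5, the C=C units are part of an aromatic ring, which is an arene, not an isolated alkene.
The groups actually present are: aldehyde, amine, arene, ether.

no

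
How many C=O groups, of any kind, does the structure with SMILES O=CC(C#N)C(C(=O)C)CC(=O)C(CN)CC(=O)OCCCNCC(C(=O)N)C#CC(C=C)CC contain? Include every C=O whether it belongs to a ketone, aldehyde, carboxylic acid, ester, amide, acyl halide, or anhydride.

5

OHC: aldehyde, 1 C=O (running total 1).
CH(COCH3): ketone, 1 C=O (running total 2).
CO: ketone, 1 C=O (running total 3).
CH2COOCH2: ester, 1 C=O (running total 4).
CH(CONH2): amide, 1 C=O (running total 5).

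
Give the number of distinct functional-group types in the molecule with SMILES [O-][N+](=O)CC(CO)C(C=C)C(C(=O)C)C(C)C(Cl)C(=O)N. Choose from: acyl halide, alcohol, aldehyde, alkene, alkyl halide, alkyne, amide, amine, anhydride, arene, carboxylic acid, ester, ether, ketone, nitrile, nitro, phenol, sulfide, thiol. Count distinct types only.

6

–NO2 on carbon → nitro group.
pendant –CH2OH on an sp³ backbone C → alcohol.
pendant –CH=CH2: C=C double bond → alkene.
pendant –COCH3: carbonyl C bonded to two carbons → ketone.
halogen on an sp³ carbon → alkyl halide.
–C(=O)NH2: carbonyl C bonded to C and to N → amide (the N is not a separate amine).
Distinct types present: alcohol, alkene, alkyl halide, amide, ketone, nitro.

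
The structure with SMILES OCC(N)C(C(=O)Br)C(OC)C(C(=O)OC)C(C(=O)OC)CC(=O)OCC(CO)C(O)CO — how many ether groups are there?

Working along the chain:
  HOCH2: HO– on an sp³ carbon → alcohol.
  CH(NH2): –NH2 on an sp³ carbon with no adjacent C=O → amine.
  CH(COBr): pendant –C(=O)X: carbonyl C bonded to C and halogen → acyl halide.
  CH(OCH3): pendant –OCH3: C–O–C with sp³ C, no adjacent C=O → ether.
  CH(COOCH3): pendant –COOCH3: carbonyl C bonded to C and –OCH3 → ester.
  CH(COOCH3): pendant –COOCH3: carbonyl C bonded to C and –OCH3 → ester.
  CH2COOCH2: –C(=O)–O–C with C on the carbonyl side → ester.
  CH(CH2OH): pendant –CH2OH on an sp³ backbone C → alcohol.
  CH(OH): –OH on an sp³ carbon → alcohol (secondary).
  CH2OH: –OH on an sp³ carbon → alcohol.
Ether appears at: CH(OCH3) → 1.

1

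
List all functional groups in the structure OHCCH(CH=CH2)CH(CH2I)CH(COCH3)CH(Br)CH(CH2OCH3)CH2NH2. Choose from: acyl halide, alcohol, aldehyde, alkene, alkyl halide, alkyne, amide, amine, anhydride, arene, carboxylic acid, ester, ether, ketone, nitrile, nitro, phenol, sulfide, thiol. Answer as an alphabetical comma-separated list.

terminal –CHO: carbonyl C bonded to H and C → aldehyde.
pendant –CH=CH2: C=C double bond → alkene.
pendant –CH2X: halogen on sp³ carbon → alkyl halide.
pendant –COCH3: carbonyl C bonded to two carbons → ketone.
halogen on an sp³ carbon → alkyl halide.
pendant –CH2OCH3: C–O–C linkage → ether.
–NH2 on an sp³ carbon with no adjacent C=O → amine.

aldehyde, alkene, alkyl halide, amine, ether, ketone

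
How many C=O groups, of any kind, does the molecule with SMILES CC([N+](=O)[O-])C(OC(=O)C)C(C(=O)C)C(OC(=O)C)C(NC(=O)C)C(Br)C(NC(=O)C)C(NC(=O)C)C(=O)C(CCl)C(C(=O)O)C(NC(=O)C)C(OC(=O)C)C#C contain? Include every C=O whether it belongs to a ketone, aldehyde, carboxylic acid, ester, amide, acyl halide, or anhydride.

CH(OCOCH3): ester, 1 C=O (running total 1).
CH(COCH3): ketone, 1 C=O (running total 2).
CH(OCOCH3): ester, 1 C=O (running total 3).
CH(NHCOCH3): amide, 1 C=O (running total 4).
CH(NHCOCH3): amide, 1 C=O (running total 5).
CH(NHCOCH3): amide, 1 C=O (running total 6).
CO: ketone, 1 C=O (running total 7).
CH(COOH): carboxylic acid, 1 C=O (running total 8).
CH(NHCOCH3): amide, 1 C=O (running total 9).
CH(OCOCH3): ester, 1 C=O (running total 10).

10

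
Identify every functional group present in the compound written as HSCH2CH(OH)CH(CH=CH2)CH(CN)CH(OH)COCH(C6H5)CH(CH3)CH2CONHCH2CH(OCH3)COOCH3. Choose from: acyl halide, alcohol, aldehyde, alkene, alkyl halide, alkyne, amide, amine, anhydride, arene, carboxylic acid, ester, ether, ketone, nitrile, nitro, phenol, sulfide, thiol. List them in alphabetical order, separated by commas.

–SH on an sp³ carbon → thiol.
–OH on an sp³ carbon → alcohol (secondary).
pendant –CH=CH2: C=C double bond → alkene.
pendant –C≡N: nitrile.
–OH on an sp³ carbon → alcohol (secondary).
–C(=O)– with carbon on both sides → ketone.
pendant –C6H5: benzene ring → arene.
–C(=O)–N– linkage → amide (the N is not an amine).
pendant –OCH3: C–O–C with sp³ C, no adjacent C=O → ether.
–C(=O)OCH3: carbonyl C bonded to C and to –OCH3 → ester (not ketone + ether).

alcohol, alkene, amide, arene, ester, ether, ketone, nitrile, thiol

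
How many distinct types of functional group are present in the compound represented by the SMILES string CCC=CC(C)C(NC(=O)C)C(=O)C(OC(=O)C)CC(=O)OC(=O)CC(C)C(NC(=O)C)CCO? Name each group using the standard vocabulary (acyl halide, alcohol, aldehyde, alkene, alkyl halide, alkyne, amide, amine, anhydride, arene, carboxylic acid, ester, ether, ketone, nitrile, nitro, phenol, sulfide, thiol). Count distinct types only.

6

Working along the chain:
  CH=CH: C=C double bond → alkene.
  CH(NHCOCH3): pendant –NHC(=O)CH3: N bonded to a carbonyl → amide (not amine).
  CO: –C(=O)– with carbon on both sides → ketone.
  CH(OCOCH3): pendant –OC(=O)CH3: an acyloxy group → ester.
  CH2CO-O-COCH2: two acyl groups sharing one oxygen, –C(=O)–O–C(=O)– → anhydride.
  CH(NHCOCH3): pendant –NHC(=O)CH3: N bonded to a carbonyl → amide (not amine).
  CH2OH: –OH on an sp³ carbon → alcohol.
Distinct types present: alcohol, alkene, amide, anhydride, ester, ketone.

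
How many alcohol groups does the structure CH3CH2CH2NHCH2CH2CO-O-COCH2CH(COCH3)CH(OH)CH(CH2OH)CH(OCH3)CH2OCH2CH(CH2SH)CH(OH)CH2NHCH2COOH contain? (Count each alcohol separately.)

C–N–C with sp³ carbons and no adjacent C=O → amine (secondary).
two acyl groups sharing one oxygen, –C(=O)–O–C(=O)– → anhydride.
pendant –COCH3: carbonyl C bonded to two carbons → ketone.
–OH on an sp³ carbon → alcohol (secondary).
pendant –CH2OH on an sp³ backbone C → alcohol.
pendant –OCH3: C–O–C with sp³ C, no adjacent C=O → ether.
C–O–C with sp³ carbons on both sides and no adjacent C=O → ether.
pendant –CH2SH → thiol.
–OH on an sp³ carbon → alcohol (secondary).
C–N–C with sp³ carbons and no adjacent C=O → amine (secondary).
–COOH: carbonyl C bonded to –OH and C → carboxylic acid (the –OH is not a separate alcohol).
Alcohol appears at: CH(OH), CH(CH2OH), CH(OH) → 3.

3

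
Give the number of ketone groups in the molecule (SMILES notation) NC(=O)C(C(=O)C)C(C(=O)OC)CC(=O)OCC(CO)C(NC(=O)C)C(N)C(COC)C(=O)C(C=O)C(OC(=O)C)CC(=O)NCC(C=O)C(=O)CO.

3

–C(=O)NH2: carbonyl C bonded to C and to N → amide (the N is not a separate amine).
pendant –COCH3: carbonyl C bonded to two carbons → ketone.
pendant –COOCH3: carbonyl C bonded to C and –OCH3 → ester.
–C(=O)–O–C with C on the carbonyl side → ester.
pendant –CH2OH on an sp³ backbone C → alcohol.
pendant –NHC(=O)CH3: N bonded to a carbonyl → amide (not amine).
–NH2 on an sp³ carbon with no adjacent C=O → amine.
pendant –CH2OCH3: C–O–C linkage → ether.
–C(=O)– with carbon on both sides → ketone.
pendant –CHO: carbonyl C bonded to C and H → aldehyde.
pendant –OC(=O)CH3: an acyloxy group → ester.
–C(=O)–N– linkage → amide (the N is not an amine).
pendant –CHO: carbonyl C bonded to C and H → aldehyde.
–C(=O)– with carbon on both sides → ketone.
–OH on an sp³ carbon → alcohol.
Ketone appears at: CH(COCH3), CO, CO → 3.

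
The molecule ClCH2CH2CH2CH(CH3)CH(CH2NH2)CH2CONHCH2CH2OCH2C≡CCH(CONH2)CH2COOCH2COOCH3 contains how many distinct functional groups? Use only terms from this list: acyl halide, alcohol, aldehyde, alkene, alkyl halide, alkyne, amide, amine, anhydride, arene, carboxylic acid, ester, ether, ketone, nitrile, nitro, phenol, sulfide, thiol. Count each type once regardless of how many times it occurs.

halogen on an sp³ carbon → alkyl halide.
pendant –CH2NH2: N on sp³ C, no adjacent C=O → amine.
–C(=O)–N– linkage → amide (the N is not an amine).
C–O–C with sp³ carbons on both sides and no adjacent C=O → ether.
C≡C triple bond → alkyne.
pendant –CONH2: carbonyl C bonded to C and N → amide.
–C(=O)–O–C with C on the carbonyl side → ester.
–C(=O)OCH3: carbonyl C bonded to C and to –OCH3 → ester (not ketone + ether).
Distinct types present: alkyl halide, alkyne, amide, amine, ester, ether.

6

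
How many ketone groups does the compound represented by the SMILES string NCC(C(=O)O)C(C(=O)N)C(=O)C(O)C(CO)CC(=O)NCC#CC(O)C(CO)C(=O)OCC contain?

–NH2 on an sp³ carbon with no adjacent C=O → amine.
pendant –COOH: carbonyl C bonded to C and –OH → carboxylic acid.
pendant –CONH2: carbonyl C bonded to C and N → amide.
–C(=O)– with carbon on both sides → ketone.
–OH on an sp³ carbon → alcohol (secondary).
pendant –CH2OH on an sp³ backbone C → alcohol.
–C(=O)–N– linkage → amide (the N is not an amine).
C≡C triple bond → alkyne.
–OH on an sp³ carbon → alcohol (secondary).
pendant –CH2OH on an sp³ backbone C → alcohol.
–C(=O)OCH2CH3: carbonyl C bonded to C and to –OEt → ester.
Ketone appears at: CO → 1.

1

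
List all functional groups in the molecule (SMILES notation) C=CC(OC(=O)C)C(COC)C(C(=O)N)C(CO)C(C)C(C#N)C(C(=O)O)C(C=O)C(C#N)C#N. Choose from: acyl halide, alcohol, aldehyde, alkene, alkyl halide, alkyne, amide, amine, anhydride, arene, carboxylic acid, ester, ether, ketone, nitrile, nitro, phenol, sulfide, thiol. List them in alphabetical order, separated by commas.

C=C double bond → alkene.
pendant –OC(=O)CH3: an acyloxy group → ester.
pendant –CH2OCH3: C–O–C linkage → ether.
pendant –CONH2: carbonyl C bonded to C and N → amide.
pendant –CH2OH on an sp³ backbone C → alcohol.
pendant –C≡N: nitrile.
pendant –COOH: carbonyl C bonded to C and –OH → carboxylic acid.
pendant –CHO: carbonyl C bonded to C and H → aldehyde.
pendant –C≡N: nitrile.
–C≡N: carbon triple-bonded to nitrogen → nitrile.

alcohol, aldehyde, alkene, amide, carboxylic acid, ester, ether, nitrile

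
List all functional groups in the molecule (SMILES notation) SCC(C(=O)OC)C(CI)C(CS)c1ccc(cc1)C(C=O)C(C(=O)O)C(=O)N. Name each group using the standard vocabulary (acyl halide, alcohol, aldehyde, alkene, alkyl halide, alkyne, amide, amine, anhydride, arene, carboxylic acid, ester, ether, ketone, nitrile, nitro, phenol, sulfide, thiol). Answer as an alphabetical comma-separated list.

Taking each segment in turn:
  HSCH2: –SH on an sp³ carbon → thiol.
  CH(COOCH3): pendant –COOCH3: carbonyl C bonded to C and –OCH3 → ester.
  CH(CH2I): pendant –CH2X: halogen on sp³ carbon → alkyl halide.
  CH(CH2SH): pendant –CH2SH → thiol.
  C6H4: para-disubstituted benzene ring → arene.
  CH(CHO): pendant –CHO: carbonyl C bonded to C and H → aldehyde.
  CH(COOH): pendant –COOH: carbonyl C bonded to C and –OH → carboxylic acid.
  CONH2: –C(=O)NH2: carbonyl C bonded to C and to N → amide (the N is not a separate amine).

aldehyde, alkyl halide, amide, arene, carboxylic acid, ester, thiol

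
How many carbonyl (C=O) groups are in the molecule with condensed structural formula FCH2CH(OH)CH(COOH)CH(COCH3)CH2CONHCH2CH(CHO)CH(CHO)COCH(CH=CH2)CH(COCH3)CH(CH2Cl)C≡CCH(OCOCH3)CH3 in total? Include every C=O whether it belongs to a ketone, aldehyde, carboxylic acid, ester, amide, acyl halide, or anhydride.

8

CH(COOH): carboxylic acid, 1 C=O (running total 1).
CH(COCH3): ketone, 1 C=O (running total 2).
CH2CONHCH2: amide, 1 C=O (running total 3).
CH(CHO): aldehyde, 1 C=O (running total 4).
CH(CHO): aldehyde, 1 C=O (running total 5).
CO: ketone, 1 C=O (running total 6).
CH(COCH3): ketone, 1 C=O (running total 7).
CH(OCOCH3): ester, 1 C=O (running total 8).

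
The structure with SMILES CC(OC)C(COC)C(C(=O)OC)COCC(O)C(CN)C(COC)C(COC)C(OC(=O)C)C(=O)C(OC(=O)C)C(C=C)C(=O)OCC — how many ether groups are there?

5

Taking each segment in turn:
  CH(OCH3): pendant –OCH3: C–O–C with sp³ C, no adjacent C=O → ether.
  CH(CH2OCH3): pendant –CH2OCH3: C–O–C linkage → ether.
  CH(COOCH3): pendant –COOCH3: carbonyl C bonded to C and –OCH3 → ester.
  CH2OCH2: C–O–C with sp³ carbons on both sides and no adjacent C=O → ether.
  CH(OH): –OH on an sp³ carbon → alcohol (secondary).
  CH(CH2NH2): pendant –CH2NH2: N on sp³ C, no adjacent C=O → amine.
  CH(CH2OCH3): pendant –CH2OCH3: C–O–C linkage → ether.
  CH(CH2OCH3): pendant –CH2OCH3: C–O–C linkage → ether.
  CH(OCOCH3): pendant –OC(=O)CH3: an acyloxy group → ester.
  CO: –C(=O)– with carbon on both sides → ketone.
  CH(OCOCH3): pendant –OC(=O)CH3: an acyloxy group → ester.
  CH(CH=CH2): pendant –CH=CH2: C=C double bond → alkene.
  COOCH2CH3: –C(=O)OCH2CH3: carbonyl C bonded to C and to –OEt → ester.
Ether appears at: CH(OCH3), CH(CH2OCH3), CH2OCH2, CH(CH2OCH3), CH(CH2OCH3) → 5.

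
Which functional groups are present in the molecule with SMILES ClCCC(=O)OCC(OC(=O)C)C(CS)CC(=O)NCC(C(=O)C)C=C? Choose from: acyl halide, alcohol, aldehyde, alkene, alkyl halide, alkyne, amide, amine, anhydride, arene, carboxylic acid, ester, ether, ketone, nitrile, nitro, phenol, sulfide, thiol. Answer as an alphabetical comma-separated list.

alkene, alkyl halide, amide, ester, ketone, thiol

Taking each segment in turn:
  ClCH2: halogen on an sp³ carbon → alkyl halide.
  CH2COOCH2: –C(=O)–O–C with C on the carbonyl side → ester.
  CH(OCOCH3): pendant –OC(=O)CH3: an acyloxy group → ester.
  CH(CH2SH): pendant –CH2SH → thiol.
  CH2CONHCH2: –C(=O)–N– linkage → amide (the N is not an amine).
  CH(COCH3): pendant –COCH3: carbonyl C bonded to two carbons → ketone.
  CH=CH2: C=C double bond → alkene.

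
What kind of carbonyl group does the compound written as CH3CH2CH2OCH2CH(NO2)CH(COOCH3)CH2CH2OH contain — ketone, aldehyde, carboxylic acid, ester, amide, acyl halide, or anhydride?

ester

The carbonyl is in the CH(COOCH3) segment: pendant –COOCH3: carbonyl C bonded to C and –OCH3 → ester.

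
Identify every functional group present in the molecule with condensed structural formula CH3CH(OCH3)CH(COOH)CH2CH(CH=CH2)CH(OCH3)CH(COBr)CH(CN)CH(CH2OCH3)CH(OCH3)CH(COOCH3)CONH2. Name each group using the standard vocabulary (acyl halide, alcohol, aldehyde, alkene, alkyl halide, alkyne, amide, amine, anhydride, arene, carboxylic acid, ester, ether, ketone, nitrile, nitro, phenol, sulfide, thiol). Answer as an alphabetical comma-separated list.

Working along the chain:
  CH(OCH3): pendant –OCH3: C–O–C with sp³ C, no adjacent C=O → ether.
  CH(COOH): pendant –COOH: carbonyl C bonded to C and –OH → carboxylic acid.
  CH(CH=CH2): pendant –CH=CH2: C=C double bond → alkene.
  CH(OCH3): pendant –OCH3: C–O–C with sp³ C, no adjacent C=O → ether.
  CH(COBr): pendant –C(=O)X: carbonyl C bonded to C and halogen → acyl halide.
  CH(CN): pendant –C≡N: nitrile.
  CH(CH2OCH3): pendant –CH2OCH3: C–O–C linkage → ether.
  CH(OCH3): pendant –OCH3: C–O–C with sp³ C, no adjacent C=O → ether.
  CH(COOCH3): pendant –COOCH3: carbonyl C bonded to C and –OCH3 → ester.
  CONH2: –C(=O)NH2: carbonyl C bonded to C and to N → amide (the N is not a separate amine).

acyl halide, alkene, amide, carboxylic acid, ester, ether, nitrile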